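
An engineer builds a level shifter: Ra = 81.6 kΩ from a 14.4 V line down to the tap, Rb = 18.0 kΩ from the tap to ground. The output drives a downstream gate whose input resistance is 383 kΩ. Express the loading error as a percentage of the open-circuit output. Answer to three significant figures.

3.71 %

The divider's output (Thévenin) resistance is Ra‖Rb = 14.75 kΩ.
Fractional drop under load = R_th/(R_th + R_L) = 14.75 / (14.75 + 383) = 0.03708.
So the output falls by 3.71 %.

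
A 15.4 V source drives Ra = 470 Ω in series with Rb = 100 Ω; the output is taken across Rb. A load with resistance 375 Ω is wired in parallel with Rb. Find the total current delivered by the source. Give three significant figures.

I ≈ 28.1 mA

Rb‖R_L = 78.95 Ω, so the source sees Ra + Rb‖R_L = 548.9 Ω.
I = 15.4 V / 548.9 Ω = 28.1 mA.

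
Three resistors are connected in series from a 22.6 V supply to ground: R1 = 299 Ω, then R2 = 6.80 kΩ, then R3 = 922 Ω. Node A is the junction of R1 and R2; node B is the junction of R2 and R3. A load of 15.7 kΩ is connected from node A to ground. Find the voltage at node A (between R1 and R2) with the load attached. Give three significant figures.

Below node A the series string R2+R3 = 7722 Ω sits in parallel with the 15700 Ω load: 5176 Ω.
V_A = 22.6 × 5176/(299 + 5176) = 21.4 V.

V ≈ 21.4 V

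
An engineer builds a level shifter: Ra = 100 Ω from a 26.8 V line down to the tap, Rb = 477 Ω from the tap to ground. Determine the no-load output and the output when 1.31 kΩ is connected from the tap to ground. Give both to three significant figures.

Unloaded: 22.2 V; loaded: 20.8 V

Open-circuit: V = 26.8 × 477/(100 + 477) = 22.2 V.
With the load, Rb becomes Rb‖R_L = 349.7 Ω, so V = 26.8 × 349.7/449.7 = 20.8 V.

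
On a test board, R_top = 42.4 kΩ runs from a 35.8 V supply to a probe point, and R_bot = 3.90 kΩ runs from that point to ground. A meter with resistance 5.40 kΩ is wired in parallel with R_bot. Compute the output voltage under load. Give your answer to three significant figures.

V_out ≈ 1.82 V

The load sits in parallel with R_bot: R_bot‖R_L = (3.90 × 5.40) / (3.90 + 5.40) = 2.265 kΩ.
V_out = 35.8 × 2.265 / (42.4 + 2.265) = 35.8 × 2.265/44.66 = 1.82 V.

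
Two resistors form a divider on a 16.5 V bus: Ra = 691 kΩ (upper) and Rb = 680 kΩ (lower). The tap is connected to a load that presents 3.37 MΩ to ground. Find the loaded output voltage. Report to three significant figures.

The load sits in parallel with Rb: Rb‖R_L = (680 × 3370) / (680 + 3370) = 565.8 kΩ.
V_out = 16.5 × 565.8 / (691 + 565.8) = 16.5 × 565.8/1257 = 7.43 V.

V_out ≈ 7.43 V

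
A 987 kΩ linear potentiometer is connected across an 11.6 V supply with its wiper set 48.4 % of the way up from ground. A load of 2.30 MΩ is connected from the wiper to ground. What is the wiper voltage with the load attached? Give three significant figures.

The wiper splits the pot into (1−α)R = 509.3 kΩ above and αR = 477.7 kΩ below.
Lower section ‖ load = 395.6 kΩ.
V_wiper = 11.6 × 395.6/(509.3 + 395.6) = 5.07 V.

V ≈ 5.07 V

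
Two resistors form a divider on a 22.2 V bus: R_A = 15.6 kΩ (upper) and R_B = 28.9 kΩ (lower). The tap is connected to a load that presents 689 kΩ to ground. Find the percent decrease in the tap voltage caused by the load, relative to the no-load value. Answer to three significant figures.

The divider's output (Thévenin) resistance is R_A‖R_B = 10.13 kΩ.
Fractional drop under load = R_th/(R_th + R_L) = 10.13 / (10.13 + 689) = 0.01449.
So the output falls by 1.45 %.

1.45 %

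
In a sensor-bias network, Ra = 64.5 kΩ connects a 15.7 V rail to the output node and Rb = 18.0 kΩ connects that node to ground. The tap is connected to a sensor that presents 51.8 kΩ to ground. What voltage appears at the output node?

V_out ≈ 2.69 V

The load sits in parallel with Rb: Rb‖R_L = (18.0 × 51.8) / (18.0 + 51.8) = 13.36 kΩ.
V_out = 15.7 × 13.36 / (64.5 + 13.36) = 15.7 × 13.36/77.86 = 2.69 V.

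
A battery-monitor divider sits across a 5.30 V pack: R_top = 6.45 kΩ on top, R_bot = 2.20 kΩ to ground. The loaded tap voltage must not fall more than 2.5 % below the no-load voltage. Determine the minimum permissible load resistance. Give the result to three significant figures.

Output resistance R_th = R_top‖R_bot = (6.45 × 2.20)/8.650 = 1.640 kΩ.
The fractional drop is R_th/(R_th + R_L); requiring this ≤ 0.0250 gives R_L ≥ R_th(1/0.0250 − 1) = 1.640 × 39.00 = 64.0 kΩ.

R_L(min) ≈ 64.0 kΩ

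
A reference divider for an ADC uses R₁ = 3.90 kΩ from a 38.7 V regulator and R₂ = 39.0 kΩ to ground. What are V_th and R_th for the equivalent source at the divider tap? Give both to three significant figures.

V_th is the open-circuit tap voltage: 38.7 × 39.0/(3.90 + 39.0) = 35.2 V.
With the supply zeroed, R₁ and R₂ appear in parallel from the tap: R_th = R₁‖R₂ = (3.90 × 39.0)/42.90 = 3.55 kΩ.

V_th = 35.2 V, R_th = 3.55 kΩ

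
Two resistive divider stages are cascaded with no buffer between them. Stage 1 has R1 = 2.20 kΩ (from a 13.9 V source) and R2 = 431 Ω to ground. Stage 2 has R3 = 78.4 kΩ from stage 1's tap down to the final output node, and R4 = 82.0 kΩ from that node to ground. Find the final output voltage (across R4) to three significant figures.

V_out ≈ 1.16 V

Stage 2 presents R3+R4 = 160400 Ω as a load on stage 1's tap.
Stage 1's lower leg becomes R2‖(R3+R4) = 429.8 Ω, so V_mid = 13.9 × 429.8/2630 = 2.272 V.
Stage 2 is itself unloaded: V_out = V_mid × R4/(R3+R4) = 2.272 × 82000/160400 = 1.16 V.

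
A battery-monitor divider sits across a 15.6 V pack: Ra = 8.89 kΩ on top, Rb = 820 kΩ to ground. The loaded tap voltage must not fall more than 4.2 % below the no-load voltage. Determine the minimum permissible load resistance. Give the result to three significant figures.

Output resistance R_th = Ra‖Rb = (8.89 × 820)/828.9 = 8.795 kΩ.
The fractional drop is R_th/(R_th + R_L); requiring this ≤ 0.0420 gives R_L ≥ R_th(1/0.0420 − 1) = 8.795 × 22.81 = 201 kΩ.

R_L(min) ≈ 201 kΩ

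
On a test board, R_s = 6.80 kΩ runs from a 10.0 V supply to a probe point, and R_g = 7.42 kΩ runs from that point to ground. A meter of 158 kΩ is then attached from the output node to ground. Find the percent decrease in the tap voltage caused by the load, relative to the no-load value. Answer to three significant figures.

The divider's output (Thévenin) resistance is R_s‖R_g = 3.548 kΩ.
Fractional drop under load = R_th/(R_th + R_L) = 3.548 / (3.548 + 158) = 0.02196.
So the output falls by 2.20 %.

2.20 %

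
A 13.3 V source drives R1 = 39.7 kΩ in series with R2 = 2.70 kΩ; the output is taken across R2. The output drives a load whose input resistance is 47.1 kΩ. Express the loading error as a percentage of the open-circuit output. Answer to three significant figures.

The divider's output (Thévenin) resistance is R1‖R2 = 2.528 kΩ.
Fractional drop under load = R_th/(R_th + R_L) = 2.528 / (2.528 + 47.1) = 0.05094.
So the output falls by 5.09 %.

5.09 %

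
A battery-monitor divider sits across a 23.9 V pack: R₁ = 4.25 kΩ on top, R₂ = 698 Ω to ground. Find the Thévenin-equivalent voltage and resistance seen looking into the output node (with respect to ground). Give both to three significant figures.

V_th is the open-circuit tap voltage: 23.9 × 698/(4250 + 698) = 3.37 V.
With the supply zeroed, R₁ and R₂ appear in parallel from the tap: R_th = R₁‖R₂ = (4250 × 698)/4948 = 600 Ω.

V_th = 3.37 V, R_th = 600 Ω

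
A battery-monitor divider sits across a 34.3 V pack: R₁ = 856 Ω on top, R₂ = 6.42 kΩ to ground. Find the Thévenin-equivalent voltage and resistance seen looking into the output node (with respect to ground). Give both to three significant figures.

V_th = 30.3 V, R_th = 755 Ω

V_th is the open-circuit tap voltage: 34.3 × 6420/(856 + 6420) = 30.3 V.
With the supply zeroed, R₁ and R₂ appear in parallel from the tap: R_th = R₁‖R₂ = (856 × 6420)/7276 = 755 Ω.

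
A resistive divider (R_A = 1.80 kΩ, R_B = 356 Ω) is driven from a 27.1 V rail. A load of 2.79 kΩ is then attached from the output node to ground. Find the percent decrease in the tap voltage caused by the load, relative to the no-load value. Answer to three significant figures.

9.63 %

The divider's output (Thévenin) resistance is R_A‖R_B = 297.2 Ω.
Fractional drop under load = R_th/(R_th + R_L) = 297.2 / (297.2 + 2790) = 0.09627.
So the output falls by 9.63 %.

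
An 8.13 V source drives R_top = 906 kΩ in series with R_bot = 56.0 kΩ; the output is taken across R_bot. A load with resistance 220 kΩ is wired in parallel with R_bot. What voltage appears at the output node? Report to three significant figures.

The load sits in parallel with R_bot: R_bot‖R_L = (56.0 × 220) / (56.0 + 220) = 44.64 kΩ.
V_out = 8.13 × 44.64 / (906 + 44.64) = 8.13 × 44.64/950.6 = 0.382 V.
(Unloaded it would have been 0.473 V.)

V_out ≈ 0.382 V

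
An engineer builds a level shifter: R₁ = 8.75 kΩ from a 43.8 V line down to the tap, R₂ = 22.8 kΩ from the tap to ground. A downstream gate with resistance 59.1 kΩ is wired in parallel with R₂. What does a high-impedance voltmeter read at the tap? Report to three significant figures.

V_out ≈ 28.6 V

The load sits in parallel with R₂: R₂‖R_L = (22.8 × 59.1) / (22.8 + 59.1) = 16.45 kΩ.
V_out = 43.8 × 16.45 / (8.75 + 16.45) = 43.8 × 16.45/25.20 = 28.6 V.
(Unloaded it would have been 31.7 V.)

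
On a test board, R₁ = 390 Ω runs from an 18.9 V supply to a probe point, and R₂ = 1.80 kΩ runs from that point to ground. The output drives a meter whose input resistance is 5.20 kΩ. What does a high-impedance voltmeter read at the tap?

The load sits in parallel with R₂: R₂‖R_L = (1800 × 5200) / (1800 + 5200) = 1337 Ω.
V_out = 18.9 × 1337 / (390 + 1337) = 18.9 × 1337/1727 = 14.6 V.
(Unloaded it would have been 15.5 V.)

V_out ≈ 14.6 V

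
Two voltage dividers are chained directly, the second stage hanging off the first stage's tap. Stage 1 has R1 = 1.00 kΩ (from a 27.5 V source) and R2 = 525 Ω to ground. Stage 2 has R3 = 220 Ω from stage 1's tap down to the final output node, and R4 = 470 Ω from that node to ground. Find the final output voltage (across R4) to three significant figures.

Stage 2 presents R3+R4 = 690.0 Ω as a load on stage 1's tap.
Stage 1's lower leg becomes R2‖(R3+R4) = 298.1 Ω, so V_mid = 27.5 × 298.1/1298 = 6.316 V.
Stage 2 is itself unloaded: V_out = V_mid × R4/(R3+R4) = 6.316 × 470/690.0 = 4.30 V.

V_out ≈ 4.30 V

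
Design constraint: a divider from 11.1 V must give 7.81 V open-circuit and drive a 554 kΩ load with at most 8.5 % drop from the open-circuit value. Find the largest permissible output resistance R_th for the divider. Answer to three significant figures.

R_th ≤ 51.5 kΩ

Loading drop = R_th/(R_th + R_L) ≤ 0.0850, so R_th ≤ R_L · ε/(1−ε) = 554 kΩ × 0.0850/0.9150 = 51.5 kΩ.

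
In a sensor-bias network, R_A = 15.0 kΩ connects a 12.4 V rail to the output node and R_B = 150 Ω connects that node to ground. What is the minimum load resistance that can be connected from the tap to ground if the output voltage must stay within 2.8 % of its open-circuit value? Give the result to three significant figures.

Output resistance R_th = R_A‖R_B = (15000 × 150)/15150 = 148.5 Ω.
The fractional drop is R_th/(R_th + R_L); requiring this ≤ 0.0280 gives R_L ≥ R_th(1/0.0280 − 1) = 148.5 × 34.71 = 5.16 kΩ.

R_L(min) ≈ 5.16 kΩ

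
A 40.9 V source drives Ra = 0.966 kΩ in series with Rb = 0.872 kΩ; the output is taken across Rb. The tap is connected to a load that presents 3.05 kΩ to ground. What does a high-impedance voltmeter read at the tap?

The load sits in parallel with Rb: Rb‖R_L = (872 × 3050) / (872 + 3050) = 678.1 Ω.
V_out = 40.9 × 678.1 / (966 + 678.1) = 40.9 × 678.1/1644 = 16.9 V.
(Unloaded it would have been 19.4 V.)

V_out ≈ 16.9 V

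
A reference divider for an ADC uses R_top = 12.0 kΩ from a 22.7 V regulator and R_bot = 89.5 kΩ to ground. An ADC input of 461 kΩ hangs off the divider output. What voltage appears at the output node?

V_out ≈ 19.6 V

The load sits in parallel with R_bot: R_bot‖R_L = (89.5 × 461) / (89.5 + 461) = 74.95 kΩ.
V_out = 22.7 × 74.95 / (12.0 + 74.95) = 22.7 × 74.95/86.95 = 19.6 V.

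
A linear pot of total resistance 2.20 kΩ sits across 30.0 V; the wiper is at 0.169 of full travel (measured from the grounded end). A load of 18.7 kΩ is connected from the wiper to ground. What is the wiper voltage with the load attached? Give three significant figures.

V ≈ 4.99 V

The wiper splits the pot into (1−α)R = 1828 Ω above and αR = 371.8 Ω below.
Lower section ‖ load = 364.6 Ω.
V_wiper = 30.0 × 364.6/(1828 + 364.6) = 4.99 V.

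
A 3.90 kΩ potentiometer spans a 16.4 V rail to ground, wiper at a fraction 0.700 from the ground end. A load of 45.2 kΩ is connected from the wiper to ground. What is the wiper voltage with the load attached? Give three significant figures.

The wiper splits the pot into (1−α)R = 1.170 kΩ above and αR = 2.730 kΩ below.
Lower section ‖ load = 2.575 kΩ.
V_wiper = 16.4 × 2.575/(1.170 + 2.575) = 11.3 V.

V ≈ 11.3 V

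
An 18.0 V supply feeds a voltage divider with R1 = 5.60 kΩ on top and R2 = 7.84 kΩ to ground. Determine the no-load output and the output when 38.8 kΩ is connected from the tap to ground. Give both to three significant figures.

Open-circuit: V = 18.0 × 7.84/(5.60 + 7.84) = 10.5 V.
With the load, R2 becomes R2‖R_L = 6.522 kΩ, so V = 18.0 × 6.522/12.12 = 9.68 V.

Unloaded: 10.5 V; loaded: 9.68 V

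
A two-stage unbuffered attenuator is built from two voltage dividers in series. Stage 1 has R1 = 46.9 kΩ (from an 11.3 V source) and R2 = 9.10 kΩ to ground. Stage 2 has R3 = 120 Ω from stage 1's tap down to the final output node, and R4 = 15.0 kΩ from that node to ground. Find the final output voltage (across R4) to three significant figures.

Stage 2 presents R3+R4 = 15120 Ω as a load on stage 1's tap.
Stage 1's lower leg becomes R2‖(R3+R4) = 5681 Ω, so V_mid = 11.3 × 5681/52580 = 1.221 V.
Stage 2 is itself unloaded: V_out = V_mid × R4/(R3+R4) = 1.221 × 15000/15120 = 1.21 V.

V_out ≈ 1.21 V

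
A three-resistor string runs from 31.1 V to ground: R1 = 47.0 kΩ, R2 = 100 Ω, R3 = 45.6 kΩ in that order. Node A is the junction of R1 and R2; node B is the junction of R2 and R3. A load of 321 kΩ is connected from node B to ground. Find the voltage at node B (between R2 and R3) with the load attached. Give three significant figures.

At node B, R3 is in parallel with the load: R3‖R_L = 39930 Ω.
Below node A the resistance is R2 + (R3‖R_L) = 40030 Ω, so V_A = 31.1 × 40030/87030 = 14.30 V.
Then V_B = V_A × (R3‖R_L)/(R2 + R3‖R_L) = 14.30 × 39930/40030 = 14.3 V.

V ≈ 14.3 V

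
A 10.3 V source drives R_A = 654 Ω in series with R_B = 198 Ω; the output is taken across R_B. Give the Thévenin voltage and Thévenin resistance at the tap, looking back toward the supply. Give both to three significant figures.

V_th = 2.39 V, R_th = 152 Ω

V_th is the open-circuit tap voltage: 10.3 × 198/(654 + 198) = 2.39 V.
With the supply zeroed, R_A and R_B appear in parallel from the tap: R_th = R_A‖R_B = (654 × 198)/852.0 = 152 Ω.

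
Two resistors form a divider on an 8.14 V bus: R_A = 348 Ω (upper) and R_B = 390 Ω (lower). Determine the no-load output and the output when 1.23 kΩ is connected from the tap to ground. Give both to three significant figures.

Unloaded: 4.30 V; loaded: 3.74 V

Open-circuit: V = 8.14 × 390/(348 + 390) = 4.30 V.
With the load, R_B becomes R_B‖R_L = 296.1 Ω, so V = 8.14 × 296.1/644.1 = 3.74 V.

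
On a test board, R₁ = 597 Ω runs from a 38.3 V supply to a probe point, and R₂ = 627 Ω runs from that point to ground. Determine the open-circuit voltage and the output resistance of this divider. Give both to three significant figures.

V_th is the open-circuit tap voltage: 38.3 × 627/(597 + 627) = 19.6 V.
With the supply zeroed, R₁ and R₂ appear in parallel from the tap: R_th = R₁‖R₂ = (597 × 627)/1224 = 306 Ω.

V_th = 19.6 V, R_th = 306 Ω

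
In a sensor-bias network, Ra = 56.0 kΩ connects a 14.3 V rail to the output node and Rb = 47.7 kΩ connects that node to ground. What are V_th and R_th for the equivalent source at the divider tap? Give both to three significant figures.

V_th is the open-circuit tap voltage: 14.3 × 47.7/(56.0 + 47.7) = 6.58 V.
With the supply zeroed, Ra and Rb appear in parallel from the tap: R_th = Ra‖Rb = (56.0 × 47.7)/103.7 = 25.8 kΩ.

V_th = 6.58 V, R_th = 25.8 kΩ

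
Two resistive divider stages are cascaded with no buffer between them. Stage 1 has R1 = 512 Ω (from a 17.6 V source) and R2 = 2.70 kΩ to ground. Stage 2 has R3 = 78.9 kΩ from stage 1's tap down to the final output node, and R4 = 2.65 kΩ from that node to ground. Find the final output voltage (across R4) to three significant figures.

Stage 2 presents R3+R4 = 81550 Ω as a load on stage 1's tap.
Stage 1's lower leg becomes R2‖(R3+R4) = 2613 Ω, so V_mid = 17.6 × 2613/3125 = 14.72 V.
Stage 2 is itself unloaded: V_out = V_mid × R4/(R3+R4) = 14.72 × 2650/81550 = 0.478 V.

V_out ≈ 0.478 V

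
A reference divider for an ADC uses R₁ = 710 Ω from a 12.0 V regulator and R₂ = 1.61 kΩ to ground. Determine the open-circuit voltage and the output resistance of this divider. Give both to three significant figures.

V_th = 8.33 V, R_th = 493 Ω

V_th is the open-circuit tap voltage: 12.0 × 1610/(710 + 1610) = 8.33 V.
With the supply zeroed, R₁ and R₂ appear in parallel from the tap: R_th = R₁‖R₂ = (710 × 1610)/2320 = 493 Ω.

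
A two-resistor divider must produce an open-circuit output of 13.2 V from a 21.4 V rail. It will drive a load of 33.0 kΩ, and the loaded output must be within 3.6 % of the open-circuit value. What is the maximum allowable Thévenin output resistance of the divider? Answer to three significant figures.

Loading drop = R_th/(R_th + R_L) ≤ 0.0360, so R_th ≤ R_L · ε/(1−ε) = 33.0 kΩ × 0.0360/0.9640 = 1.23 kΩ.
(Any R1, R2 with R2/(R1+R2) = 0.617 and R1‖R2 ≤ 1.23 kΩ will meet the spec.)

R_th ≤ 1.23 kΩ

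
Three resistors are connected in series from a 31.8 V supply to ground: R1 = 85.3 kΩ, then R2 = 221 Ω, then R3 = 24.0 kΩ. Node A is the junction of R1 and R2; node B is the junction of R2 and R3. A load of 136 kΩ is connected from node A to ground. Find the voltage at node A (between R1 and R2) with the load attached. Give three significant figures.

Below node A the series string R2+R3 = 24220 Ω sits in parallel with the 136000 Ω load: 20560 Ω.
V_A = 31.8 × 20560/(85300 + 20560) = 6.18 V.

V ≈ 6.18 V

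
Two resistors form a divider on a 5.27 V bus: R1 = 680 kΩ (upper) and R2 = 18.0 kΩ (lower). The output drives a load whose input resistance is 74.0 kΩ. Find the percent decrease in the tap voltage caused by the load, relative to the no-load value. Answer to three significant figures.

19.2 %

The divider's output (Thévenin) resistance is R1‖R2 = 17.54 kΩ.
Fractional drop under load = R_th/(R_th + R_L) = 17.54 / (17.54 + 74.0) = 0.1916.
So the output falls by 19.2 %.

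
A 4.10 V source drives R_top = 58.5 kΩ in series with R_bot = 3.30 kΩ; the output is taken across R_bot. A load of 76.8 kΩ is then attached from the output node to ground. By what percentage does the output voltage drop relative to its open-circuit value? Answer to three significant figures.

The divider's output (Thévenin) resistance is R_top‖R_bot = 3.124 kΩ.
Fractional drop under load = R_th/(R_th + R_L) = 3.124 / (3.124 + 76.8) = 0.03908.
So the output falls by 3.91 %.

3.91 %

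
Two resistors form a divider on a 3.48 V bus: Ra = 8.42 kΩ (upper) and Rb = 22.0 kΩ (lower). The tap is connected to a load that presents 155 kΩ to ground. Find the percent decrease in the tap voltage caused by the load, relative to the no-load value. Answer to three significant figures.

The divider's output (Thévenin) resistance is Ra‖Rb = 6.089 kΩ.
Fractional drop under load = R_th/(R_th + R_L) = 6.089 / (6.089 + 155) = 0.03780.
So the output falls by 3.78 %.

3.78 %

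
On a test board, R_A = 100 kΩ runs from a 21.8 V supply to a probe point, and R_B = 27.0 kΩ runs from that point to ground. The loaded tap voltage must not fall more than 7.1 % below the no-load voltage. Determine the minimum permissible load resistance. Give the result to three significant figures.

Output resistance R_th = R_A‖R_B = (100 × 27.0)/127.0 = 21.26 kΩ.
The fractional drop is R_th/(R_th + R_L); requiring this ≤ 0.0710 gives R_L ≥ R_th(1/0.0710 − 1) = 21.26 × 13.08 = 278 kΩ.

R_L(min) ≈ 278 kΩ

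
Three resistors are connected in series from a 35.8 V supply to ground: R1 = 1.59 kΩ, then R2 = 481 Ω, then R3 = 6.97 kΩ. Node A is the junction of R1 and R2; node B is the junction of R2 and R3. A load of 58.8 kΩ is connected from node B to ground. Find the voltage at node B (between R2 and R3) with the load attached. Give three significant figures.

At node B, R3 is in parallel with the load: R3‖R_L = 6231 Ω.
Below node A the resistance is R2 + (R3‖R_L) = 6712 Ω, so V_A = 35.8 × 6712/8302 = 28.94 V.
Then V_B = V_A × (R3‖R_L)/(R2 + R3‖R_L) = 28.94 × 6231/6712 = 26.9 V.

V ≈ 26.9 V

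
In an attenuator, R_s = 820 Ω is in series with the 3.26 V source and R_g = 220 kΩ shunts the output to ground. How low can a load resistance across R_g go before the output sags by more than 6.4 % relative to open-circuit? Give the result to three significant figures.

R_L(min) ≈ 11.9 kΩ

Output resistance R_th = R_s‖R_g = (820 × 220000)/220800 = 817.0 Ω.
The fractional drop is R_th/(R_th + R_L); requiring this ≤ 0.0640 gives R_L ≥ R_th(1/0.0640 − 1) = 817.0 × 14.62 = 11.9 kΩ.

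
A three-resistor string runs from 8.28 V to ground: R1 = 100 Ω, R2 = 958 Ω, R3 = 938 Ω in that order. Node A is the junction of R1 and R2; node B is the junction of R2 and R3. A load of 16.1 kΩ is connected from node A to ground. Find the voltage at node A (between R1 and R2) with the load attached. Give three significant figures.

V ≈ 7.82 V

Below node A the series string R2+R3 = 1896 Ω sits in parallel with the 16100 Ω load: 1696 Ω.
V_A = 8.28 × 1696/(100 + 1696) = 7.82 V.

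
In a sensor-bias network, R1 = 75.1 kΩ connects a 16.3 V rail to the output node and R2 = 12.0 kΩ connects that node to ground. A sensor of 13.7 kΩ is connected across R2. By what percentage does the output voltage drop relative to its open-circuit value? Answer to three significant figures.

43.0 %

Unloaded V = 16.3 × 12.0/87.10 = 2.246 V.
Loaded: R2‖R_L = 6.397 kΩ, giving V = 16.3 × 6.397/81.50 = 1.279 V.
Drop = (2.246 − 1.279) / 2.246 = 43.0 %.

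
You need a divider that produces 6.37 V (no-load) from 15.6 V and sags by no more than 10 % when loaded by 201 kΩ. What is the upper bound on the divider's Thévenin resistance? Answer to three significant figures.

Loading drop = R_th/(R_th + R_L) ≤ 0.100, so R_th ≤ R_L · ε/(1−ε) = 201 kΩ × 0.100/0.9000 = 22.3 kΩ.

R_th ≤ 22.3 kΩ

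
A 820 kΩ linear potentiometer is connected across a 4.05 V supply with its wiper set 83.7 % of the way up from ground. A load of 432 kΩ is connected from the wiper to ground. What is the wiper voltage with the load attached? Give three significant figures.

The wiper splits the pot into (1−α)R = 133.7 kΩ above and αR = 686.3 kΩ below.
Lower section ‖ load = 265.1 kΩ.
V_wiper = 4.05 × 265.1/(133.7 + 265.1) = 2.69 V.

V ≈ 2.69 V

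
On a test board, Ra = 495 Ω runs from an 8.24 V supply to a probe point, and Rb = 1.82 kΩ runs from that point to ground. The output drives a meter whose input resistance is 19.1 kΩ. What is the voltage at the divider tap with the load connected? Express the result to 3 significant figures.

The load sits in parallel with Rb: Rb‖R_L = (1820 × 19100) / (1820 + 19100) = 1662 Ω.
V_out = 8.24 × 1662 / (495 + 1662) = 8.24 × 1662/2157 = 6.35 V.
(Unloaded it would have been 6.48 V.)

V_out ≈ 6.35 V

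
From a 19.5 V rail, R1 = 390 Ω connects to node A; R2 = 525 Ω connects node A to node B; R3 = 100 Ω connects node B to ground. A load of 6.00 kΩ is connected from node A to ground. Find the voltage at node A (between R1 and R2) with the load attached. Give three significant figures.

Below node A the series string R2+R3 = 625.0 Ω sits in parallel with the 6000 Ω load: 566.0 Ω.
V_A = 19.5 × 566.0/(390 + 566.0) = 11.5 V.

V ≈ 11.5 V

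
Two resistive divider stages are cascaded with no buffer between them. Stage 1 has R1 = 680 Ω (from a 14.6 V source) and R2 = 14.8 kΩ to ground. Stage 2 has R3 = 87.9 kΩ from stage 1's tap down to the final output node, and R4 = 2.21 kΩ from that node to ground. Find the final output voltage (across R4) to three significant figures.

V_out ≈ 0.340 V

Stage 2 presents R3+R4 = 90110 Ω as a load on stage 1's tap.
Stage 1's lower leg becomes R2‖(R3+R4) = 12710 Ω, so V_mid = 14.6 × 12710/13390 = 13.86 V.
Stage 2 is itself unloaded: V_out = V_mid × R4/(R3+R4) = 13.86 × 2210/90110 = 0.340 V.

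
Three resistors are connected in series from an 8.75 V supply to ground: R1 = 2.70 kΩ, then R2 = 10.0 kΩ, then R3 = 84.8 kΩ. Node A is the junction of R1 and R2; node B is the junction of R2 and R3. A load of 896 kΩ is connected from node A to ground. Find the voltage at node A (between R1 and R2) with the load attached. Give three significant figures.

Below node A the series string R2+R3 = 94.80 kΩ sits in parallel with the 896 kΩ load: 85.73 kΩ.
V_A = 8.75 × 85.73/(2.70 + 85.73) = 8.48 V.

V ≈ 8.48 V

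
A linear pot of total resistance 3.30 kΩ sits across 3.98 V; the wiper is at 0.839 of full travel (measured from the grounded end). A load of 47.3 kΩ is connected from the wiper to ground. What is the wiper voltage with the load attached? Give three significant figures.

The wiper splits the pot into (1−α)R = 531.3 Ω above and αR = 2769 Ω below.
Lower section ‖ load = 2616 Ω.
V_wiper = 3.98 × 2616/(531.3 + 2616) = 3.31 V.

V ≈ 3.31 V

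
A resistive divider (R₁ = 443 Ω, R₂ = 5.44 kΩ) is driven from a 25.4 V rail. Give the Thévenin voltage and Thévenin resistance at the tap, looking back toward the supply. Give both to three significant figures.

V_th = 23.5 V, R_th = 410 Ω

V_th is the open-circuit tap voltage: 25.4 × 5440/(443 + 5440) = 23.5 V.
With the supply zeroed, R₁ and R₂ appear in parallel from the tap: R_th = R₁‖R₂ = (443 × 5440)/5883 = 410 Ω.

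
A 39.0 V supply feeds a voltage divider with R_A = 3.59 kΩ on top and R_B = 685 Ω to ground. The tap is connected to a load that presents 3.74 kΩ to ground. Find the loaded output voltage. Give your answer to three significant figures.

V_out ≈ 5.42 V

The load sits in parallel with R_B: R_B‖R_L = (685 × 3740) / (685 + 3740) = 579.0 Ω.
V_out = 39.0 × 579.0 / (3590 + 579.0) = 39.0 × 579.0/4169 = 5.42 V.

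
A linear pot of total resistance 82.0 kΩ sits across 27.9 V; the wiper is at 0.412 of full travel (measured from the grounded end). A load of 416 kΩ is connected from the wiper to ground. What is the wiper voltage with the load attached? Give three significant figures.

The wiper splits the pot into (1−α)R = 48.22 kΩ above and αR = 33.78 kΩ below.
Lower section ‖ load = 31.25 kΩ.
V_wiper = 27.9 × 31.25/(48.22 + 31.25) = 11.0 V.

V ≈ 11.0 V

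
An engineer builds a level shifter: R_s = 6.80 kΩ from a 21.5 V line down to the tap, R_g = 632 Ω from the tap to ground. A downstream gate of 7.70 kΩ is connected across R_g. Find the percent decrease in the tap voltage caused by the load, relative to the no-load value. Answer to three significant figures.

6.99 %

The divider's output (Thévenin) resistance is R_s‖R_g = 578.3 Ω.
Fractional drop under load = R_th/(R_th + R_L) = 578.3 / (578.3 + 7700) = 0.06985.
So the output falls by 6.99 %.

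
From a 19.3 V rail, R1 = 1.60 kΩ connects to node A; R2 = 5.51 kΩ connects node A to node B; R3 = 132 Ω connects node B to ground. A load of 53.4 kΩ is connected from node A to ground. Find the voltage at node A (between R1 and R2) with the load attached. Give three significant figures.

Below node A the series string R2+R3 = 5642 Ω sits in parallel with the 53400 Ω load: 5103 Ω.
V_A = 19.3 × 5103/(1600 + 5103) = 14.7 V.

V ≈ 14.7 V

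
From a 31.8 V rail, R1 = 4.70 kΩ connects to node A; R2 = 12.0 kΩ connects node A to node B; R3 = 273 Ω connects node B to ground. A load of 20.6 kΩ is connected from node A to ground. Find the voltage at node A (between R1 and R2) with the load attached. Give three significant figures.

Below node A the series string R2+R3 = 12270 Ω sits in parallel with the 20600 Ω load: 7691 Ω.
V_A = 31.8 × 7691/(4700 + 7691) = 19.7 V.

V ≈ 19.7 V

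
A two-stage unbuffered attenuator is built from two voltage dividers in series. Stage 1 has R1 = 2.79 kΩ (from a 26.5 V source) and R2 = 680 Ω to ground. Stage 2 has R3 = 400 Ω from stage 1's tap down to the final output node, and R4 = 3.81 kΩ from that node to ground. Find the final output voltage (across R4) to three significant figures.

V_out ≈ 4.16 V

Stage 2 presents R3+R4 = 4210 Ω as a load on stage 1's tap.
Stage 1's lower leg becomes R2‖(R3+R4) = 585.4 Ω, so V_mid = 26.5 × 585.4/3375 = 4.596 V.
Stage 2 is itself unloaded: V_out = V_mid × R4/(R3+R4) = 4.596 × 3810/4210 = 4.16 V.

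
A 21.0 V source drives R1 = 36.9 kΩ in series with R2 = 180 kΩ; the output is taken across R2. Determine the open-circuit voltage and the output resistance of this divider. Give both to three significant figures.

V_th = 17.4 V, R_th = 30.6 kΩ

V_th is the open-circuit tap voltage: 21.0 × 180/(36.9 + 180) = 17.4 V.
With the supply zeroed, R1 and R2 appear in parallel from the tap: R_th = R1‖R2 = (36.9 × 180)/216.9 = 30.6 kΩ.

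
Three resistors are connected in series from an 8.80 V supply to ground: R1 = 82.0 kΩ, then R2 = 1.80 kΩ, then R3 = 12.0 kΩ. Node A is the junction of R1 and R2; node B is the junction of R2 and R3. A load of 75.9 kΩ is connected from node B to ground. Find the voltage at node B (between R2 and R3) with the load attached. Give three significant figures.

V ≈ 0.968 V

At node B, R3 is in parallel with the load: R3‖R_L = 10.36 kΩ.
Below node A the resistance is R2 + (R3‖R_L) = 12.16 kΩ, so V_A = 8.80 × 12.16/94.16 = 1.137 V.
Then V_B = V_A × (R3‖R_L)/(R2 + R3‖R_L) = 1.137 × 10.36/12.16 = 0.968 V.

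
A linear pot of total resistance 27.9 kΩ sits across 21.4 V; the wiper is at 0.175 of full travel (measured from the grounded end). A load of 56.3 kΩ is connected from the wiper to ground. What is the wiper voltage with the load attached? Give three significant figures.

V ≈ 3.49 V

The wiper splits the pot into (1−α)R = 23.02 kΩ above and αR = 4.883 kΩ below.
Lower section ‖ load = 4.493 kΩ.
V_wiper = 21.4 × 4.493/(23.02 + 4.493) = 3.49 V.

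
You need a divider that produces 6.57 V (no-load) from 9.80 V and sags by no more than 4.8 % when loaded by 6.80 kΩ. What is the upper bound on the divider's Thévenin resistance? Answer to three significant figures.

R_th ≤ 343 Ω

Loading drop = R_th/(R_th + R_L) ≤ 0.0480, so R_th ≤ R_L · ε/(1−ε) = 6.80 kΩ × 0.0480/0.9520 = 343 Ω.
(Any R1, R2 with R2/(R1+R2) = 0.670 and R1‖R2 ≤ 343 Ω will meet the spec.)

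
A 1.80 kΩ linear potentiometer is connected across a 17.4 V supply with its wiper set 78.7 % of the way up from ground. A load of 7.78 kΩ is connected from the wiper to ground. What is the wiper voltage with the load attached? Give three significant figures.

V ≈ 13.2 V

The wiper splits the pot into (1−α)R = 383.4 Ω above and αR = 1417 Ω below.
Lower section ‖ load = 1198 Ω.
V_wiper = 17.4 × 1198/(383.4 + 1198) = 13.2 V.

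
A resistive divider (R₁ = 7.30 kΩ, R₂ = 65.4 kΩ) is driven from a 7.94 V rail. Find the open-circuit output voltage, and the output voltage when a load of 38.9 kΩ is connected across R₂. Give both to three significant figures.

Open-circuit: V = 7.94 × 65.4/(7.30 + 65.4) = 7.14 V.
With the load, R₂ becomes R₂‖R_L = 24.39 kΩ, so V = 7.94 × 24.39/31.69 = 6.11 V.

Unloaded: 7.14 V; loaded: 6.11 V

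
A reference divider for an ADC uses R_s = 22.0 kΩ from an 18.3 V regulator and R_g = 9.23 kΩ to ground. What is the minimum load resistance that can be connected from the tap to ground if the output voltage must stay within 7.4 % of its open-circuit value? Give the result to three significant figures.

Output resistance R_th = R_s‖R_g = (22.0 × 9.23)/31.23 = 6.502 kΩ.
The fractional drop is R_th/(R_th + R_L); requiring this ≤ 0.0740 gives R_L ≥ R_th(1/0.0740 − 1) = 6.502 × 12.51 = 81.4 kΩ.

R_L(min) ≈ 81.4 kΩ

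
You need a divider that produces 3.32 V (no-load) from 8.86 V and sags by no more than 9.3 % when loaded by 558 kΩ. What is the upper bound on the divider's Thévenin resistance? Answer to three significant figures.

Loading drop = R_th/(R_th + R_L) ≤ 0.0930, so R_th ≤ R_L · ε/(1−ε) = 558 kΩ × 0.0930/0.9070 = 57.2 kΩ.
(Any R1, R2 with R2/(R1+R2) = 0.375 and R1‖R2 ≤ 57.2 kΩ will meet the spec.)

R_th ≤ 57.2 kΩ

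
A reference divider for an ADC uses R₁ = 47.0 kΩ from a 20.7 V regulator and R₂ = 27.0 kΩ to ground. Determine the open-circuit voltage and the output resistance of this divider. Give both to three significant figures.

V_th = 7.55 V, R_th = 17.1 kΩ

V_th is the open-circuit tap voltage: 20.7 × 27.0/(47.0 + 27.0) = 7.55 V.
With the supply zeroed, R₁ and R₂ appear in parallel from the tap: R_th = R₁‖R₂ = (47.0 × 27.0)/74.00 = 17.1 kΩ.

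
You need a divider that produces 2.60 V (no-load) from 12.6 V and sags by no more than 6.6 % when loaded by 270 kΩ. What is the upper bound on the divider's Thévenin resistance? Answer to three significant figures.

R_th ≤ 19.1 kΩ

Loading drop = R_th/(R_th + R_L) ≤ 0.0660, so R_th ≤ R_L · ε/(1−ε) = 270 kΩ × 0.0660/0.9340 = 19.1 kΩ.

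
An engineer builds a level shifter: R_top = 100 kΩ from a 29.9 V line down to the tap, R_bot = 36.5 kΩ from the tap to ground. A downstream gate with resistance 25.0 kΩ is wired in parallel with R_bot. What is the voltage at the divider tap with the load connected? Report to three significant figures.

The load sits in parallel with R_bot: R_bot‖R_L = (36.5 × 25.0) / (36.5 + 25.0) = 14.84 kΩ.
V_out = 29.9 × 14.84 / (100 + 14.84) = 29.9 × 14.84/114.8 = 3.86 V.
(Unloaded it would have been 8.00 V.)

V_out ≈ 3.86 V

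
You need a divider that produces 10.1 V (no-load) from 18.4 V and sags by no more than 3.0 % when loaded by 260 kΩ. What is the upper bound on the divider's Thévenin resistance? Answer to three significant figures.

Loading drop = R_th/(R_th + R_L) ≤ 0.0300, so R_th ≤ R_L · ε/(1−ε) = 260 kΩ × 0.0300/0.9700 = 8.04 kΩ.

R_th ≤ 8.04 kΩ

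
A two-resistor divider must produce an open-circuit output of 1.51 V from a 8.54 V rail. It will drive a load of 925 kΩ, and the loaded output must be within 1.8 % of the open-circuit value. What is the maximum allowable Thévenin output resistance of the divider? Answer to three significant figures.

Loading drop = R_th/(R_th + R_L) ≤ 0.0180, so R_th ≤ R_L · ε/(1−ε) = 925 kΩ × 0.0180/0.9820 = 17.0 kΩ.
(Any R1, R2 with R2/(R1+R2) = 0.177 and R1‖R2 ≤ 17.0 kΩ will meet the spec.)

R_th ≤ 17.0 kΩ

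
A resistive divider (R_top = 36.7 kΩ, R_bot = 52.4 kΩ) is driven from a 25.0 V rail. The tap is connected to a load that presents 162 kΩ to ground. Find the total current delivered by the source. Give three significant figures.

I ≈ 0.328 mA

R_bot‖R_L = 39.59 kΩ, so the source sees R_top + R_bot‖R_L = 76.29 kΩ.
I = 25.0 V / 76.29 kΩ = 0.328 mA.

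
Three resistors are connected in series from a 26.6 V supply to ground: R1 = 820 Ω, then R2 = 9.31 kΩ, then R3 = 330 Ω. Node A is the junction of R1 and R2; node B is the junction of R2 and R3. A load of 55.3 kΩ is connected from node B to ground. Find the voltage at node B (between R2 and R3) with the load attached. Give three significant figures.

At node B, R3 is in parallel with the load: R3‖R_L = 328.0 Ω.
Below node A the resistance is R2 + (R3‖R_L) = 9638 Ω, so V_A = 26.6 × 9638/10460 = 24.51 V.
Then V_B = V_A × (R3‖R_L)/(R2 + R3‖R_L) = 24.51 × 328.0/9638 = 0.834 V.

V ≈ 0.834 V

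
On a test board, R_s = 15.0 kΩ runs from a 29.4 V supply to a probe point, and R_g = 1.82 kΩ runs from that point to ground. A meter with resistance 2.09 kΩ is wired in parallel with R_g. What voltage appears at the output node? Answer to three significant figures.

V_out ≈ 1.79 V

The load sits in parallel with R_g: R_g‖R_L = (1.82 × 2.09) / (1.82 + 2.09) = 0.9728 kΩ.
V_out = 29.4 × 0.9728 / (15.0 + 0.9728) = 29.4 × 0.9728/15.97 = 1.79 V.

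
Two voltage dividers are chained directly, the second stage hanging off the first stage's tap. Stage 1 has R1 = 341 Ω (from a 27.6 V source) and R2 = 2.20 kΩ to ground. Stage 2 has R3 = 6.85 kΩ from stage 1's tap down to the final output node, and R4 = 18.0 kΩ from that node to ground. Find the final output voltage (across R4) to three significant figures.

Stage 2 presents R3+R4 = 24850 Ω as a load on stage 1's tap.
Stage 1's lower leg becomes R2‖(R3+R4) = 2021 Ω, so V_mid = 27.6 × 2021/2362 = 23.62 V.
Stage 2 is itself unloaded: V_out = V_mid × R4/(R3+R4) = 23.62 × 18000/24850 = 17.1 V.

V_out ≈ 17.1 V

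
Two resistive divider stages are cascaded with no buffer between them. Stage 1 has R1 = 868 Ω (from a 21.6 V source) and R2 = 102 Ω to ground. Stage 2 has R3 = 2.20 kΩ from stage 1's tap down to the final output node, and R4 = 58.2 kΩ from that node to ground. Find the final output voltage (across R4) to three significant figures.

Stage 2 presents R3+R4 = 60400 Ω as a load on stage 1's tap.
Stage 1's lower leg becomes R2‖(R3+R4) = 101.8 Ω, so V_mid = 21.6 × 101.8/969.8 = 2.268 V.
Stage 2 is itself unloaded: V_out = V_mid × R4/(R3+R4) = 2.268 × 58200/60400 = 2.19 V.

V_out ≈ 2.19 V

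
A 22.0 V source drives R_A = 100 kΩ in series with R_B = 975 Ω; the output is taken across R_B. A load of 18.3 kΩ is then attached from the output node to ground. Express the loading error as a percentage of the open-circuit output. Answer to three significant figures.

The divider's output (Thévenin) resistance is R_A‖R_B = 965.6 Ω.
Fractional drop under load = R_th/(R_th + R_L) = 965.6 / (965.6 + 18300) = 0.05012.
So the output falls by 5.01 %.

5.01 %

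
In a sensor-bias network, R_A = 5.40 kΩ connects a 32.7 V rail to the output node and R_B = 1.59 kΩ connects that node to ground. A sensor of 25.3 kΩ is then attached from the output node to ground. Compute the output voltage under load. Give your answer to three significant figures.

The load sits in parallel with R_B: R_B‖R_L = (1.59 × 25.3) / (1.59 + 25.3) = 1.496 kΩ.
V_out = 32.7 × 1.496 / (5.40 + 1.496) = 32.7 × 1.496/6.896 = 7.09 V.

V_out ≈ 7.09 V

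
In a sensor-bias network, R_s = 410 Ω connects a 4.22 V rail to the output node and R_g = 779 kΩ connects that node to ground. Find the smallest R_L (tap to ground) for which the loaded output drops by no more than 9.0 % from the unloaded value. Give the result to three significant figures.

R_L(min) ≈ 4.14 kΩ

Output resistance R_th = R_s‖R_g = (410 × 779000)/779400 = 409.8 Ω.
The fractional drop is R_th/(R_th + R_L); requiring this ≤ 0.0900 gives R_L ≥ R_th(1/0.0900 − 1) = 409.8 × 10.11 = 4.14 kΩ.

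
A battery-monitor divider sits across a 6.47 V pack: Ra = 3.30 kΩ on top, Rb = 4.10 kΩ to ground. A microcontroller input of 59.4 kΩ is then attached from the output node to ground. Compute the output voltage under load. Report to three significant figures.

V_out ≈ 3.48 V

The load sits in parallel with Rb: Rb‖R_L = (4.10 × 59.4) / (4.10 + 59.4) = 3.835 kΩ.
V_out = 6.47 × 3.835 / (3.30 + 3.835) = 6.47 × 3.835/7.135 = 3.48 V.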